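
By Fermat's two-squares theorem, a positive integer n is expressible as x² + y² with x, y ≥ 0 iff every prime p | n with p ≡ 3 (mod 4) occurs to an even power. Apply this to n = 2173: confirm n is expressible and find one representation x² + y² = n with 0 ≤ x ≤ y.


Step 1: Factor n = 2173 = 41 · 53.
Step 2: Check the mod-4 condition on each prime factor: 41 ≡ 1 (mod 4), exponent 1; 53 ≡ 1 (mod 4), exponent 1.
All primes ≡ 3 (mod 4) appear to even exponent (or don't appear), so by the two-squares theorem n IS expressible as a sum of two squares.
Step 3: Build a representation. Here n = 41 · 53 is a product of primes ≡ 1 (mod 4). Each prime p ≡ 1 (mod 4) is itself a sum of two squares; find a² by testing p − a² for a perfect square:
  41: 41 − 1² = 40, 41 − 2² = 37, 41 − 3² = 32, 41 − 4² = 25 = 5² ⇒ 41 = 4² + 5².
  53: 53 − 1² = 52, 53 − 2² = 49 = 7² ⇒ 53 = 2² + 7².
  Combine using the Brahmagupta–Fibonacci identity (a² + b²)(c² + d²) = (ac − bd)² + (ad + bc)² = (ac + bd)² + (ad − bc)²:
  41 · 53 = 2173: from (4² + 5²)(2² + 7²), take (4·2 − 5·7, 4·7 + 5·2) = (8 − 35, 28 + 10) = (-27, 38); dropping signs (only squares matter) gives (27, 38); check 27² + 38² = 729 + 1444 = 2173 ✓.
Step 4: Order so x ≤ y and verify: 27² + 38² = 729 + 1444 = 2173 = n. ✓

n = 2173 = 27² + 38² (one valid representation with x ≤ y).


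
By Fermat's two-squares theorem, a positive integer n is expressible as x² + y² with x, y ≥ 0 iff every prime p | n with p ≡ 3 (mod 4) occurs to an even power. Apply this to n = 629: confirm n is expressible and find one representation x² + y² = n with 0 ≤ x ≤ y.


Step 1: Factor n = 629 = 17 · 37.
Step 2: Check the mod-4 condition on each prime factor: 17 ≡ 1 (mod 4), exponent 1; 37 ≡ 1 (mod 4), exponent 1.
All primes ≡ 3 (mod 4) appear to even exponent (or don't appear), so by the two-squares theorem n IS expressible as a sum of two squares.
Step 3: Build a representation. Here n = 17 · 37 is a product of primes ≡ 1 (mod 4). Each prime p ≡ 1 (mod 4) is itself a sum of two squares; find a² by testing p − a² for a perfect square:
  17: 17 − 1² = 16 = 4² ⇒ 17 = 1² + 4².
  37: 37 − 1² = 36 = 6² ⇒ 37 = 1² + 6².
  Combine using the Brahmagupta–Fibonacci identity (a² + b²)(c² + d²) = (ac − bd)² + (ad + bc)² = (ac + bd)² + (ad − bc)²:
  17 · 37 = 629: from (1² + 4²)(1² + 6²), take (1·1 − 4·6, 1·6 + 4·1) = (1 − 24, 6 + 4) = (-23, 10); dropping signs (only squares matter) gives (23, 10); check 23² + 10² = 529 + 100 = 629 ✓.
Step 4: Order so x ≤ y and verify: 10² + 23² = 100 + 529 = 629 = n. ✓

n = 629 = 10² + 23² (one valid representation with x ≤ y).


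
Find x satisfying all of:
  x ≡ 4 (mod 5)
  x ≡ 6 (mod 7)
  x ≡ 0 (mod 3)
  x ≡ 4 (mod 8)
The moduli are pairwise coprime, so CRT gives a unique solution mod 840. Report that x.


Product of moduli M = 5 · 7 · 3 · 8 = 840.
Merge one congruence at a time:
  Start: x ≡ 4 (mod 5).
  Combine with x ≡ 6 (mod 7); new modulus lcm = 35.
    Write x = 4 + 5·t and substitute into x ≡ 6 (mod 7): 5·t ≡ 6 − 4 = 2 (mod 7).
    The inverse of 5 mod 7 is 3 (since 5·3 = 15 = 2·7 + 1), so t ≡ 3·2 = 6 ≡ 6 (mod 7).
    Then x = 4 + 5·6 = 34, valid modulo lcm(5, 7) = 35: x ≡ 34 (mod 35).
  Combine with x ≡ 0 (mod 3); new modulus lcm = 105.
    Write x = 34 + 35·t and substitute into x ≡ 0 (mod 3): 35·t ≡ 0 − 34 = -34 (mod 3).
    Reduce coefficients mod 3: 2·t ≡ 2 (mod 3).
    The inverse of 2 mod 3 is 2 (since 2·2 = 4 = 1·3 + 1), so t ≡ 2·2 = 4 ≡ 1 (mod 3).
    Then x = 34 + 35·1 = 69, valid modulo lcm(35, 3) = 105: x ≡ 69 (mod 105).
  Combine with x ≡ 4 (mod 8); new modulus lcm = 840.
    Write x = 69 + 105·t and substitute into x ≡ 4 (mod 8): 105·t ≡ 4 − 69 = -65 (mod 8).
    Reduce coefficients mod 8: 1·t ≡ 7 (mod 8).
    So t ≡ 7 (mod 8).
    Then x = 69 + 105·7 = 804, valid modulo lcm(105, 8) = 840: x ≡ 804 (mod 840).
Verify against each original: 804 mod 5 = 4, 804 mod 7 = 6, 804 mod 3 = 0, 804 mod 8 = 4.

x ≡ 804 (mod 840).


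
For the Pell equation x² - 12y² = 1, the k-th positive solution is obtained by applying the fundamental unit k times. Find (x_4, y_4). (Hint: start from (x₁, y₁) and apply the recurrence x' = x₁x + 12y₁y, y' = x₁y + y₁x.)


Step 1: Find the fundamental solution (x₁, y₁) of x² - 12y² = 1.
  Expand √12 as a continued fraction. a₀ = ⌊√12⌋ = 3; iterate m_{k+1} = d_k·a_k − m_k, d_{k+1} = (12 − m_{k+1}²)/d_k, a_{k+1} = ⌊(a₀ + m_{k+1})/d_{k+1}⌋ (starting m₀ = 0, d₀ = 1), with convergents p_k = a_k·p_{k-1} + p_{k-2}, q_k = a_k·q_{k-1} + q_{k-2} (p₋₁ = 1, q₋₁ = 0):
  k = 0: a₀ = 3; p₀/q₀ = 3/1; p₀² − 12·q₀² = 9 − 12 = -3.
  k = 1: m = 3, d = 3, a = ⌊(3 + 3)/3⌋ = 2; p/q = (2·3 + 1)/(2·1 + 0) = 7/2; p² − 12·q² = 49 − 48 = 1.
  The first convergent with p² − 12·q² = 1 gives the fundamental solution (x₁, y₁) = (7, 2).
Step 2: Apply the recurrence (x_{n+1}, y_{n+1}) = (x₁x_n + 12y₁y_n, x₁y_n + y₁x_n) repeatedly.
  From (x_1, y_1) = (7, 2): x_2 = 7·7 + 12·2·2 = 97; y_2 = 7·2 + 2·7 = 28.
  From (x_2, y_2) = (97, 28): x_3 = 7·97 + 12·2·28 = 1351; y_3 = 7·28 + 2·97 = 390.
  From (x_3, y_3) = (1351, 390): x_4 = 7·1351 + 12·2·390 = 18817; y_4 = 7·390 + 2·1351 = 5432.
Step 3: Verify x_4² - 12·y_4² = 354079489 - 354079488 = 1 (should be 1). ✓

(x_1, y_1) = (7, 2); (x_4, y_4) = (18817, 5432).


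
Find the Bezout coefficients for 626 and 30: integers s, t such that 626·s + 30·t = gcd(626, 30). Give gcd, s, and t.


Euclidean algorithm on (626, 30) — divide until remainder is 0:
  626 = 20 · 30 + 26
  30 = 1 · 26 + 4
  26 = 6 · 4 + 2
  4 = 2 · 2 + 0
gcd(626, 30) = 2.
Track Bezout coefficients alongside the remainders: start with r₀ = 626 = a·1 + b·0 (s = 1, t = 0) and r₁ = 30 = a·0 + b·1 (s = 0, t = 1); each new remainder r_{k+1} = r_{k-1} − q_k·r_k inherits s_{k+1} = s_{k-1} − q_k·s_k, t_{k+1} = t_{k-1} − q_k·t_k, so r_k = a·s_k + b·t_k at every step:
  q = 20: r = 26, s = 1 − 20·0 = 1, t = 0 − 20·1 = -20  (check: 626·1 + 30·(-20) = 26)
  q = 1: r = 4, s = 0 − 1·1 = -1, t = 1 − 1·(-20) = 21  (check: 626·(-1) + 30·21 = 4)
  q = 6: r = 2, s = 1 − 6·(-1) = 7, t = -20 − 6·21 = -146  (check: 626·7 + 30·(-146) = 2)
The row with r = 2 (the gcd) gives the Bezout coefficients s = 7, t = -146.
Result: 626 · (7) + 30 · (-146) = 2.

gcd(626, 30) = 2; s = 7, t = -146 (check: 626·7 + 30·(-146) = 2).


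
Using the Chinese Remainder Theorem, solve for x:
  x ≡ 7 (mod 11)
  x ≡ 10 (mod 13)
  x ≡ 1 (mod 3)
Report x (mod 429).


Moduli 11, 13, 3 are pairwise coprime; by CRT there is a unique solution modulo M = 11 · 13 · 3 = 429.
Solve pairwise, accumulating the modulus:
  Start with x ≡ 7 (mod 11).
  Combine with x ≡ 10 (mod 13): since gcd(11, 13) = 1, we get a unique residue mod 143.
    Write x = 7 + 11·t and substitute into x ≡ 10 (mod 13): 11·t ≡ 10 − 7 = 3 (mod 13).
    The inverse of 11 mod 13 is 6 (since 11·6 = 66 = 5·13 + 1), so t ≡ 6·3 = 18 ≡ 5 (mod 13).
    Then x = 7 + 11·5 = 62, valid modulo lcm(11, 13) = 143: x ≡ 62 (mod 143).
  Combine with x ≡ 1 (mod 3): since gcd(143, 3) = 1, we get a unique residue mod 429.
    Write x = 62 + 143·t and substitute into x ≡ 1 (mod 3): 143·t ≡ 1 − 62 = -61 (mod 3).
    Reduce coefficients mod 3: 2·t ≡ 2 (mod 3).
    The inverse of 2 mod 3 is 2 (since 2·2 = 4 = 1·3 + 1), so t ≡ 2·2 = 4 ≡ 1 (mod 3).
    Then x = 62 + 143·1 = 205, valid modulo lcm(143, 3) = 429: x ≡ 205 (mod 429).
Verify: 205 mod 11 = 7 ✓, 205 mod 13 = 10 ✓, 205 mod 3 = 1 ✓.

x ≡ 205 (mod 429).


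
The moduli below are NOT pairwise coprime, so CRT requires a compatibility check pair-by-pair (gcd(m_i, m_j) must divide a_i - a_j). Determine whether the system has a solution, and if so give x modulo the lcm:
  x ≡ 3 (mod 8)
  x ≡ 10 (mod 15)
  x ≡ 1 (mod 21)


Moduli 8, 15, 21 are not pairwise coprime, so CRT works modulo lcm(m_i) when all pairwise compatibility conditions hold.
Pairwise compatibility: gcd(m_i, m_j) must divide a_i - a_j for every pair.
Merge one congruence at a time:
  Start: x ≡ 3 (mod 8).
  Combine with x ≡ 10 (mod 15): gcd(8, 15) = 1; 10 - 3 = 7, which IS divisible by 1, so compatible.
    Write x = 3 + 8·t and substitute into x ≡ 10 (mod 15): 8·t ≡ 10 − 3 = 7 (mod 15).
    The inverse of 8 mod 15 is 2 (since 8·2 = 16 = 1·15 + 1), so t ≡ 2·7 = 14 ≡ 14 (mod 15).
    Then x = 3 + 8·14 = 115, valid modulo lcm(8, 15) = 120: x ≡ 115 (mod 120).
  Combine with x ≡ 1 (mod 21): gcd(120, 21) = 3; 1 - 115 = -114, which IS divisible by 3, so compatible.
    Write x = 115 + 120·t and substitute into x ≡ 1 (mod 21): 120·t ≡ 1 − 115 = -114 (mod 21).
    Divide the congruence (and modulus) by g = 3: 40·t ≡ -38 (mod 7).
    Reduce coefficients mod 7: 5·t ≡ 4 (mod 7).
    The inverse of 5 mod 7 is 3 (since 5·3 = 15 = 2·7 + 1), so t ≡ 3·4 = 12 ≡ 5 (mod 7).
    Then x = 115 + 120·5 = 715, valid modulo lcm(120, 21) = 840: x ≡ 715 (mod 840).
Verify: 715 mod 8 = 3, 715 mod 15 = 10, 715 mod 21 = 1.

x ≡ 715 (mod 840).


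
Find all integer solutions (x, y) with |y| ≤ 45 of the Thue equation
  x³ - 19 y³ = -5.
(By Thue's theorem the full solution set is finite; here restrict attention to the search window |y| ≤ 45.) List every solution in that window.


The equation is x³ - 19y³ = -5. For fixed y, x³ = 19·y³ − 5, so a solution requires the RHS to be a perfect cube.
Strategy: iterate y from -45 to 45, compute RHS = 19·y³ − 5, and check whether it is a (positive or negative) perfect cube.
Check small values of y:
  y = 0: RHS = -5 is not a perfect cube.
  y = 1: RHS = 14 is not a perfect cube.
  y = -1: RHS = -24 is not a perfect cube.
  y = 2: RHS = 147 is not a perfect cube.
  y = -2: RHS = -157 is not a perfect cube.
  y = 3: RHS = 508 is not a perfect cube.
  y = -3: RHS = -518 is not a perfect cube.
Continuing the search up to |y| = 45 finds no solutions either.
No (x, y) in the scanned range satisfies the equation.

No integer solutions with |y| ≤ 45.


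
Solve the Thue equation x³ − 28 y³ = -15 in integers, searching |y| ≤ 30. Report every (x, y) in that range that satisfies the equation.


The equation is x³ - 28y³ = -15. For fixed y, x³ = 28·y³ − 15, so a solution requires the RHS to be a perfect cube.
Strategy: iterate y from -30 to 30, compute RHS = 28·y³ − 15, and check whether it is a (positive or negative) perfect cube.
Check small values of y:
  y = 0: RHS = -15 is not a perfect cube.
  y = 1: RHS = 13 is not a perfect cube.
  y = -1: RHS = -43 is not a perfect cube.
  y = 2: RHS = 209 is not a perfect cube.
  y = -2: RHS = -239 is not a perfect cube.
  y = 3: RHS = 741 is not a perfect cube.
  y = -3: RHS = -771 is not a perfect cube.
Continuing the search up to |y| = 30 finds no solutions either.
No (x, y) in the scanned range satisfies the equation.

No integer solutions with |y| ≤ 30.


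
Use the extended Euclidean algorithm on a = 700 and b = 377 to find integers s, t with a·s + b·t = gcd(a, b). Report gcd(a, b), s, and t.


Euclidean algorithm on (700, 377) — divide until remainder is 0:
  700 = 1 · 377 + 323
  377 = 1 · 323 + 54
  323 = 5 · 54 + 53
  54 = 1 · 53 + 1
  53 = 53 · 1 + 0
gcd(700, 377) = 1.
Track Bezout coefficients alongside the remainders: start with r₀ = 700 = a·1 + b·0 (s = 1, t = 0) and r₁ = 377 = a·0 + b·1 (s = 0, t = 1); each new remainder r_{k+1} = r_{k-1} − q_k·r_k inherits s_{k+1} = s_{k-1} − q_k·s_k, t_{k+1} = t_{k-1} − q_k·t_k, so r_k = a·s_k + b·t_k at every step:
  q = 1: r = 323, s = 1 − 1·0 = 1, t = 0 − 1·1 = -1  (check: 700·1 + 377·(-1) = 323)
  q = 1: r = 54, s = 0 − 1·1 = -1, t = 1 − 1·(-1) = 2  (check: 700·(-1) + 377·2 = 54)
  q = 5: r = 53, s = 1 − 5·(-1) = 6, t = -1 − 5·2 = -11  (check: 700·6 + 377·(-11) = 53)
  q = 1: r = 1, s = -1 − 1·6 = -7, t = 2 − 1·(-11) = 13  (check: 700·(-7) + 377·13 = 1)
The row with r = 1 (the gcd) gives the Bezout coefficients s = -7, t = 13.
Result: 700 · (-7) + 377 · (13) = 1.

gcd(700, 377) = 1; s = -7, t = 13 (check: 700·(-7) + 377·13 = 1).


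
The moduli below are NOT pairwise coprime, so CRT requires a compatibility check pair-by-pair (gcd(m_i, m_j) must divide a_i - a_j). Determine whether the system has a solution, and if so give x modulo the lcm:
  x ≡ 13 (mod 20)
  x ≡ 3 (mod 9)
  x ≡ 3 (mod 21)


Moduli 20, 9, 21 are not pairwise coprime, so CRT works modulo lcm(m_i) when all pairwise compatibility conditions hold.
Pairwise compatibility: gcd(m_i, m_j) must divide a_i - a_j for every pair.
Merge one congruence at a time:
  Start: x ≡ 13 (mod 20).
  Combine with x ≡ 3 (mod 9): gcd(20, 9) = 1; 3 - 13 = -10, which IS divisible by 1, so compatible.
    Write x = 13 + 20·t and substitute into x ≡ 3 (mod 9): 20·t ≡ 3 − 13 = -10 (mod 9).
    Reduce coefficients mod 9: 2·t ≡ 8 (mod 9).
    The inverse of 2 mod 9 is 5 (since 2·5 = 10 = 1·9 + 1), so t ≡ 5·8 = 40 ≡ 4 (mod 9).
    Then x = 13 + 20·4 = 93, valid modulo lcm(20, 9) = 180: x ≡ 93 (mod 180).
  Combine with x ≡ 3 (mod 21): gcd(180, 21) = 3; 3 - 93 = -90, which IS divisible by 3, so compatible.
    Write x = 93 + 180·t and substitute into x ≡ 3 (mod 21): 180·t ≡ 3 − 93 = -90 (mod 21).
    Divide the congruence (and modulus) by g = 3: 60·t ≡ -30 (mod 7).
    Reduce coefficients mod 7: 4·t ≡ 5 (mod 7).
    The inverse of 4 mod 7 is 2 (since 4·2 = 8 = 1·7 + 1), so t ≡ 2·5 = 10 ≡ 3 (mod 7).
    Then x = 93 + 180·3 = 633, valid modulo lcm(180, 21) = 1260: x ≡ 633 (mod 1260).
Verify: 633 mod 20 = 13, 633 mod 9 = 3, 633 mod 21 = 3.

x ≡ 633 (mod 1260).


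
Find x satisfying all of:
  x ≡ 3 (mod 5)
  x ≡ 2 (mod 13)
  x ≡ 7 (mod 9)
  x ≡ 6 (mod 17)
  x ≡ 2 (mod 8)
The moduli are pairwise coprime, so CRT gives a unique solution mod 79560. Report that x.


Product of moduli M = 5 · 13 · 9 · 17 · 8 = 79560.
Merge one congruence at a time:
  Start: x ≡ 3 (mod 5).
  Combine with x ≡ 2 (mod 13); new modulus lcm = 65.
    Write x = 3 + 5·t and substitute into x ≡ 2 (mod 13): 5·t ≡ 2 − 3 = -1 (mod 13).
    Reduce coefficients mod 13: 5·t ≡ 12 (mod 13).
    The inverse of 5 mod 13 is 8 (since 5·8 = 40 = 3·13 + 1), so t ≡ 8·12 = 96 ≡ 5 (mod 13).
    Then x = 3 + 5·5 = 28, valid modulo lcm(5, 13) = 65: x ≡ 28 (mod 65).
  Combine with x ≡ 7 (mod 9); new modulus lcm = 585.
    Write x = 28 + 65·t and substitute into x ≡ 7 (mod 9): 65·t ≡ 7 − 28 = -21 (mod 9).
    Reduce coefficients mod 9: 2·t ≡ 6 (mod 9).
    The inverse of 2 mod 9 is 5 (since 2·5 = 10 = 1·9 + 1), so t ≡ 5·6 = 30 ≡ 3 (mod 9).
    Then x = 28 + 65·3 = 223, valid modulo lcm(65, 9) = 585: x ≡ 223 (mod 585).
  Combine with x ≡ 6 (mod 17); new modulus lcm = 9945.
    Write x = 223 + 585·t and substitute into x ≡ 6 (mod 17): 585·t ≡ 6 − 223 = -217 (mod 17).
    Reduce coefficients mod 17: 7·t ≡ 4 (mod 17).
    The inverse of 7 mod 17 is 5 (since 7·5 = 35 = 2·17 + 1), so t ≡ 5·4 = 20 ≡ 3 (mod 17).
    Then x = 223 + 585·3 = 1978, valid modulo lcm(585, 17) = 9945: x ≡ 1978 (mod 9945).
  Combine with x ≡ 2 (mod 8); new modulus lcm = 79560.
    Write x = 1978 + 9945·t and substitute into x ≡ 2 (mod 8): 9945·t ≡ 2 − 1978 = -1976 (mod 8).
    Reduce coefficients mod 8: 1·t ≡ 0 (mod 8).
    So t ≡ 0 (mod 8).
    Then x = 1978 + 9945·0 = 1978, valid modulo lcm(9945, 8) = 79560: x ≡ 1978 (mod 79560).
Verify against each original: 1978 mod 5 = 3, 1978 mod 13 = 2, 1978 mod 9 = 7, 1978 mod 17 = 6, 1978 mod 8 = 2.

x ≡ 1978 (mod 79560).


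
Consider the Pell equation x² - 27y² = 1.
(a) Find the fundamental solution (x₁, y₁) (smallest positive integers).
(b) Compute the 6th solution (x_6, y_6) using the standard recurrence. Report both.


Step 1: Find the fundamental solution (x₁, y₁) of x² - 27y² = 1.
  Expand √27 as a continued fraction. a₀ = ⌊√27⌋ = 5; iterate m_{k+1} = d_k·a_k − m_k, d_{k+1} = (27 − m_{k+1}²)/d_k, a_{k+1} = ⌊(a₀ + m_{k+1})/d_{k+1}⌋ (starting m₀ = 0, d₀ = 1), with convergents p_k = a_k·p_{k-1} + p_{k-2}, q_k = a_k·q_{k-1} + q_{k-2} (p₋₁ = 1, q₋₁ = 0):
  k = 0: a₀ = 5; p₀/q₀ = 5/1; p₀² − 27·q₀² = 25 − 27 = -2.
  k = 1: m = 5, d = 2, a = ⌊(5 + 5)/2⌋ = 5; p/q = (5·5 + 1)/(5·1 + 0) = 26/5; p² − 27·q² = 676 − 675 = 1.
  The first convergent with p² − 27·q² = 1 gives the fundamental solution (x₁, y₁) = (26, 5).
Step 2: Apply the recurrence (x_{n+1}, y_{n+1}) = (x₁x_n + 27y₁y_n, x₁y_n + y₁x_n) repeatedly.
  From (x_1, y_1) = (26, 5): x_2 = 26·26 + 27·5·5 = 1351; y_2 = 26·5 + 5·26 = 260.
  From (x_2, y_2) = (1351, 260): x_3 = 26·1351 + 27·5·260 = 70226; y_3 = 26·260 + 5·1351 = 13515.
  From (x_3, y_3) = (70226, 13515): x_4 = 26·70226 + 27·5·13515 = 3650401; y_4 = 26·13515 + 5·70226 = 702520.
  From (x_4, y_4) = (3650401, 702520): x_5 = 26·3650401 + 27·5·702520 = 189750626; y_5 = 26·702520 + 5·3650401 = 36517525.
  From (x_5, y_5) = (189750626, 36517525): x_6 = 26·189750626 + 27·5·36517525 = 9863382151; y_6 = 26·36517525 + 5·189750626 = 1898208780.
Step 3: Verify x_6² - 27·y_6² = 97286307456665386801 - 97286307456665386800 = 1 (should be 1). ✓

(x_1, y_1) = (26, 5); (x_6, y_6) = (9863382151, 1898208780).


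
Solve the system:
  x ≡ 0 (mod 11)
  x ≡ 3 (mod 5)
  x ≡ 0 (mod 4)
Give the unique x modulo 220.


Moduli 11, 5, 4 are pairwise coprime; by CRT there is a unique solution modulo M = 11 · 5 · 4 = 220.
Solve pairwise, accumulating the modulus:
  Start with x ≡ 0 (mod 11).
  Combine with x ≡ 3 (mod 5): since gcd(11, 5) = 1, we get a unique residue mod 55.
    Write x = 0 + 11·t and substitute into x ≡ 3 (mod 5): 11·t ≡ 3 − 0 = 3 (mod 5).
    Reduce coefficients mod 5: 1·t ≡ 3 (mod 5).
    So t ≡ 3 (mod 5).
    Then x = 0 + 11·3 = 33, valid modulo lcm(11, 5) = 55: x ≡ 33 (mod 55).
  Combine with x ≡ 0 (mod 4): since gcd(55, 4) = 1, we get a unique residue mod 220.
    Write x = 33 + 55·t and substitute into x ≡ 0 (mod 4): 55·t ≡ 0 − 33 = -33 (mod 4).
    Reduce coefficients mod 4: 3·t ≡ 3 (mod 4).
    The inverse of 3 mod 4 is 3 (since 3·3 = 9 = 2·4 + 1), so t ≡ 3·3 = 9 ≡ 1 (mod 4).
    Then x = 33 + 55·1 = 88, valid modulo lcm(55, 4) = 220: x ≡ 88 (mod 220).
Verify: 88 mod 11 = 0 ✓, 88 mod 5 = 3 ✓, 88 mod 4 = 0 ✓.

x ≡ 88 (mod 220).


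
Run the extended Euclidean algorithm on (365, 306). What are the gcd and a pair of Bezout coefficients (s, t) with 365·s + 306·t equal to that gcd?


Euclidean algorithm on (365, 306) — divide until remainder is 0:
  365 = 1 · 306 + 59
  306 = 5 · 59 + 11
  59 = 5 · 11 + 4
  11 = 2 · 4 + 3
  4 = 1 · 3 + 1
  3 = 3 · 1 + 0
gcd(365, 306) = 1.
Track Bezout coefficients alongside the remainders: start with r₀ = 365 = a·1 + b·0 (s = 1, t = 0) and r₁ = 306 = a·0 + b·1 (s = 0, t = 1); each new remainder r_{k+1} = r_{k-1} − q_k·r_k inherits s_{k+1} = s_{k-1} − q_k·s_k, t_{k+1} = t_{k-1} − q_k·t_k, so r_k = a·s_k + b·t_k at every step:
  q = 1: r = 59, s = 1 − 1·0 = 1, t = 0 − 1·1 = -1  (check: 365·1 + 306·(-1) = 59)
  q = 5: r = 11, s = 0 − 5·1 = -5, t = 1 − 5·(-1) = 6  (check: 365·(-5) + 306·6 = 11)
  q = 5: r = 4, s = 1 − 5·(-5) = 26, t = -1 − 5·6 = -31  (check: 365·26 + 306·(-31) = 4)
  q = 2: r = 3, s = -5 − 2·26 = -57, t = 6 − 2·(-31) = 68  (check: 365·(-57) + 306·68 = 3)
  q = 1: r = 1, s = 26 − 1·(-57) = 83, t = -31 − 1·68 = -99  (check: 365·83 + 306·(-99) = 1)
The row with r = 1 (the gcd) gives the Bezout coefficients s = 83, t = -99.
Result: 365 · (83) + 306 · (-99) = 1.

gcd(365, 306) = 1; s = 83, t = -99 (check: 365·83 + 306·(-99) = 1).


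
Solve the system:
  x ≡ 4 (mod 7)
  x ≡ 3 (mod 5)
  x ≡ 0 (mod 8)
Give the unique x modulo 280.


Moduli 7, 5, 8 are pairwise coprime; by CRT there is a unique solution modulo M = 7 · 5 · 8 = 280.
Solve pairwise, accumulating the modulus:
  Start with x ≡ 4 (mod 7).
  Combine with x ≡ 3 (mod 5): since gcd(7, 5) = 1, we get a unique residue mod 35.
    Write x = 4 + 7·t and substitute into x ≡ 3 (mod 5): 7·t ≡ 3 − 4 = -1 (mod 5).
    Reduce coefficients mod 5: 2·t ≡ 4 (mod 5).
    The inverse of 2 mod 5 is 3 (since 2·3 = 6 = 1·5 + 1), so t ≡ 3·4 = 12 ≡ 2 (mod 5).
    Then x = 4 + 7·2 = 18, valid modulo lcm(7, 5) = 35: x ≡ 18 (mod 35).
  Combine with x ≡ 0 (mod 8): since gcd(35, 8) = 1, we get a unique residue mod 280.
    Write x = 18 + 35·t and substitute into x ≡ 0 (mod 8): 35·t ≡ 0 − 18 = -18 (mod 8).
    Reduce coefficients mod 8: 3·t ≡ 6 (mod 8).
    The inverse of 3 mod 8 is 3 (since 3·3 = 9 = 1·8 + 1), so t ≡ 3·6 = 18 ≡ 2 (mod 8).
    Then x = 18 + 35·2 = 88, valid modulo lcm(35, 8) = 280: x ≡ 88 (mod 280).
Verify: 88 mod 7 = 4 ✓, 88 mod 5 = 3 ✓, 88 mod 8 = 0 ✓.

x ≡ 88 (mod 280).


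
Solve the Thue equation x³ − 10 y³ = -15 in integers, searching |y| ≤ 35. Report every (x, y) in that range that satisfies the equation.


The equation is x³ - 10y³ = -15. For fixed y, x³ = 10·y³ − 15, so a solution requires the RHS to be a perfect cube.
Strategy: iterate y from -35 to 35, compute RHS = 10·y³ − 15, and check whether it is a (positive or negative) perfect cube.
Check small values of y:
  y = 0: RHS = -15 is not a perfect cube.
  y = 1: RHS = -5 is not a perfect cube.
  y = -1: RHS = -25 is not a perfect cube.
  y = 2: RHS = 65 is not a perfect cube.
  y = -2: RHS = -95 is not a perfect cube.
  y = 3: RHS = 255 is not a perfect cube.
  y = -3: RHS = -285 is not a perfect cube.
Continuing the search up to |y| = 35 finds no solutions either.
No (x, y) in the scanned range satisfies the equation.

No integer solutions with |y| ≤ 35.


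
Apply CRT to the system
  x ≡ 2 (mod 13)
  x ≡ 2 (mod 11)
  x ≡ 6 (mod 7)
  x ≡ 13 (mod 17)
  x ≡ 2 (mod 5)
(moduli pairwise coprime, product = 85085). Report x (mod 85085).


Product of moduli M = 13 · 11 · 7 · 17 · 5 = 85085.
Merge one congruence at a time:
  Start: x ≡ 2 (mod 13).
  Combine with x ≡ 2 (mod 11); new modulus lcm = 143.
    Write x = 2 + 13·t and substitute into x ≡ 2 (mod 11): 13·t ≡ 2 − 2 = 0 (mod 11).
    Reduce coefficients mod 11: 2·t ≡ 0 (mod 11).
    The inverse of 2 mod 11 is 6 (since 2·6 = 12 = 1·11 + 1), so t ≡ 6·0 = 0 ≡ 0 (mod 11).
    Then x = 2 + 13·0 = 2, valid modulo lcm(13, 11) = 143: x ≡ 2 (mod 143).
  Combine with x ≡ 6 (mod 7); new modulus lcm = 1001.
    Write x = 2 + 143·t and substitute into x ≡ 6 (mod 7): 143·t ≡ 6 − 2 = 4 (mod 7).
    Reduce coefficients mod 7: 3·t ≡ 4 (mod 7).
    The inverse of 3 mod 7 is 5 (since 3·5 = 15 = 2·7 + 1), so t ≡ 5·4 = 20 ≡ 6 (mod 7).
    Then x = 2 + 143·6 = 860, valid modulo lcm(143, 7) = 1001: x ≡ 860 (mod 1001).
  Combine with x ≡ 13 (mod 17); new modulus lcm = 17017.
    Write x = 860 + 1001·t and substitute into x ≡ 13 (mod 17): 1001·t ≡ 13 − 860 = -847 (mod 17).
    Reduce coefficients mod 17: 15·t ≡ 3 (mod 17).
    The inverse of 15 mod 17 is 8 (since 15·8 = 120 = 7·17 + 1), so t ≡ 8·3 = 24 ≡ 7 (mod 17).
    Then x = 860 + 1001·7 = 7867, valid modulo lcm(1001, 17) = 17017: x ≡ 7867 (mod 17017).
  Combine with x ≡ 2 (mod 5); new modulus lcm = 85085.
    Write x = 7867 + 17017·t and substitute into x ≡ 2 (mod 5): 17017·t ≡ 2 − 7867 = -7865 (mod 5).
    Reduce coefficients mod 5: 2·t ≡ 0 (mod 5).
    The inverse of 2 mod 5 is 3 (since 2·3 = 6 = 1·5 + 1), so t ≡ 3·0 = 0 ≡ 0 (mod 5).
    Then x = 7867 + 17017·0 = 7867, valid modulo lcm(17017, 5) = 85085: x ≡ 7867 (mod 85085).
Verify against each original: 7867 mod 13 = 2, 7867 mod 11 = 2, 7867 mod 7 = 6, 7867 mod 17 = 13, 7867 mod 5 = 2.

x ≡ 7867 (mod 85085).


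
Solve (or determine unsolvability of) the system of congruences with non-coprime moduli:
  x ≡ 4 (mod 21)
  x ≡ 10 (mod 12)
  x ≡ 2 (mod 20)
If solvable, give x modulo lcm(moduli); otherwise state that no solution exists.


Moduli 21, 12, 20 are not pairwise coprime, so CRT works modulo lcm(m_i) when all pairwise compatibility conditions hold.
Pairwise compatibility: gcd(m_i, m_j) must divide a_i - a_j for every pair.
Merge one congruence at a time:
  Start: x ≡ 4 (mod 21).
  Combine with x ≡ 10 (mod 12): gcd(21, 12) = 3; 10 - 4 = 6, which IS divisible by 3, so compatible.
    Write x = 4 + 21·t and substitute into x ≡ 10 (mod 12): 21·t ≡ 10 − 4 = 6 (mod 12).
    Divide the congruence (and modulus) by g = 3: 7·t ≡ 2 (mod 4).
    Reduce coefficients mod 4: 3·t ≡ 2 (mod 4).
    The inverse of 3 mod 4 is 3 (since 3·3 = 9 = 2·4 + 1), so t ≡ 3·2 = 6 ≡ 2 (mod 4).
    Then x = 4 + 21·2 = 46, valid modulo lcm(21, 12) = 84: x ≡ 46 (mod 84).
  Combine with x ≡ 2 (mod 20): gcd(84, 20) = 4; 2 - 46 = -44, which IS divisible by 4, so compatible.
    Write x = 46 + 84·t and substitute into x ≡ 2 (mod 20): 84·t ≡ 2 − 46 = -44 (mod 20).
    Divide the congruence (and modulus) by g = 4: 21·t ≡ -11 (mod 5).
    Reduce coefficients mod 5: 1·t ≡ 4 (mod 5).
    So t ≡ 4 (mod 5).
    Then x = 46 + 84·4 = 382, valid modulo lcm(84, 20) = 420: x ≡ 382 (mod 420).
Verify: 382 mod 21 = 4, 382 mod 12 = 10, 382 mod 20 = 2.

x ≡ 382 (mod 420).


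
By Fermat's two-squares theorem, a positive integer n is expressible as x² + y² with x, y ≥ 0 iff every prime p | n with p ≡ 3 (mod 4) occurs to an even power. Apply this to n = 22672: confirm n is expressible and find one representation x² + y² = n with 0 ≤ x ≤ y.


Step 1: Factor n = 22672 = 2^4 · 13 · 109.
Step 2: Check the mod-4 condition on each prime factor: 2 = 2 (special); 13 ≡ 1 (mod 4), exponent 1; 109 ≡ 1 (mod 4), exponent 1.
All primes ≡ 3 (mod 4) appear to even exponent (or don't appear), so by the two-squares theorem n IS expressible as a sum of two squares.
Step 3: Build a representation. Group n = k² · m with k = 4 and m = 13 · 109 = 1417 (a product of primes ≡ 1 (mod 4)); a representation of m scales to one of n via (k·x)² + (k·y)² = k²(x² + y²). Each prime p ≡ 1 (mod 4) is itself a sum of two squares; find a² by testing p − a² for a perfect square:
  13: 13 − 1² = 12, 13 − 2² = 9 = 3² ⇒ 13 = 2² + 3².
  109: 109 − 1² = 108, 109 − 2² = 105, 109 − 3² = 100 = 10² ⇒ 109 = 3² + 10².
  Combine using the Brahmagupta–Fibonacci identity (a² + b²)(c² + d²) = (ac − bd)² + (ad + bc)² = (ac + bd)² + (ad − bc)²:
  13 · 109 = 1417: from (2² + 3²)(3² + 10²), take (2·3 − 3·10, 2·10 + 3·3) = (6 − 30, 20 + 9) = (-24, 29); dropping signs (only squares matter) gives (24, 29); check 24² + 29² = 576 + 841 = 1417 ✓.
  Scale by k = 4: (4·24, 4·29) = (96, 116).
Step 4: Order so x ≤ y and verify: 96² + 116² = 9216 + 13456 = 22672 = n. ✓

n = 22672 = 96² + 116² (one valid representation with x ≤ y).


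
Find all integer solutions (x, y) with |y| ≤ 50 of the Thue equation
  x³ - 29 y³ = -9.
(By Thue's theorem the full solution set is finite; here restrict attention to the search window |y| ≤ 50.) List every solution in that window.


The equation is x³ - 29y³ = -9. For fixed y, x³ = 29·y³ − 9, so a solution requires the RHS to be a perfect cube.
Strategy: iterate y from -50 to 50, compute RHS = 29·y³ − 9, and check whether it is a (positive or negative) perfect cube.
Check small values of y:
  y = 0: RHS = -9 is not a perfect cube.
  y = 1: RHS = 20 is not a perfect cube.
  y = -1: RHS = -38 is not a perfect cube.
  y = 2: RHS = 223 is not a perfect cube.
  y = -2: RHS = -241 is not a perfect cube.
  y = 3: RHS = 774 is not a perfect cube.
  y = -3: RHS = -792 is not a perfect cube.
Continuing the search up to |y| = 50 finds no solutions either.
No (x, y) in the scanned range satisfies the equation.

No integer solutions with |y| ≤ 50.


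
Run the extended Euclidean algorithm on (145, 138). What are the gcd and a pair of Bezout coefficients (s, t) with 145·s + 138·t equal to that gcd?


Euclidean algorithm on (145, 138) — divide until remainder is 0:
  145 = 1 · 138 + 7
  138 = 19 · 7 + 5
  7 = 1 · 5 + 2
  5 = 2 · 2 + 1
  2 = 2 · 1 + 0
gcd(145, 138) = 1.
Track Bezout coefficients alongside the remainders: start with r₀ = 145 = a·1 + b·0 (s = 1, t = 0) and r₁ = 138 = a·0 + b·1 (s = 0, t = 1); each new remainder r_{k+1} = r_{k-1} − q_k·r_k inherits s_{k+1} = s_{k-1} − q_k·s_k, t_{k+1} = t_{k-1} − q_k·t_k, so r_k = a·s_k + b·t_k at every step:
  q = 1: r = 7, s = 1 − 1·0 = 1, t = 0 − 1·1 = -1  (check: 145·1 + 138·(-1) = 7)
  q = 19: r = 5, s = 0 − 19·1 = -19, t = 1 − 19·(-1) = 20  (check: 145·(-19) + 138·20 = 5)
  q = 1: r = 2, s = 1 − 1·(-19) = 20, t = -1 − 1·20 = -21  (check: 145·20 + 138·(-21) = 2)
  q = 2: r = 1, s = -19 − 2·20 = -59, t = 20 − 2·(-21) = 62  (check: 145·(-59) + 138·62 = 1)
The row with r = 1 (the gcd) gives the Bezout coefficients s = -59, t = 62.
Result: 145 · (-59) + 138 · (62) = 1.

gcd(145, 138) = 1; s = -59, t = 62 (check: 145·(-59) + 138·62 = 1).


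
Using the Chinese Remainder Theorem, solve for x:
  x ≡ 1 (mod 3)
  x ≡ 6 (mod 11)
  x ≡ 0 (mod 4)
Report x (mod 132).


Moduli 3, 11, 4 are pairwise coprime; by CRT there is a unique solution modulo M = 3 · 11 · 4 = 132.
Solve pairwise, accumulating the modulus:
  Start with x ≡ 1 (mod 3).
  Combine with x ≡ 6 (mod 11): since gcd(3, 11) = 1, we get a unique residue mod 33.
    Write x = 1 + 3·t and substitute into x ≡ 6 (mod 11): 3·t ≡ 6 − 1 = 5 (mod 11).
    The inverse of 3 mod 11 is 4 (since 3·4 = 12 = 1·11 + 1), so t ≡ 4·5 = 20 ≡ 9 (mod 11).
    Then x = 1 + 3·9 = 28, valid modulo lcm(3, 11) = 33: x ≡ 28 (mod 33).
  Combine with x ≡ 0 (mod 4): since gcd(33, 4) = 1, we get a unique residue mod 132.
    Write x = 28 + 33·t and substitute into x ≡ 0 (mod 4): 33·t ≡ 0 − 28 = -28 (mod 4).
    Reduce coefficients mod 4: 1·t ≡ 0 (mod 4).
    So t ≡ 0 (mod 4).
    Then x = 28 + 33·0 = 28, valid modulo lcm(33, 4) = 132: x ≡ 28 (mod 132).
Verify: 28 mod 3 = 1 ✓, 28 mod 11 = 6 ✓, 28 mod 4 = 0 ✓.

x ≡ 28 (mod 132).


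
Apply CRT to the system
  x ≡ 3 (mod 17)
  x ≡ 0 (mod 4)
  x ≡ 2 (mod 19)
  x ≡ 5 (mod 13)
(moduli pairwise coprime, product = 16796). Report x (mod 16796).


Product of moduli M = 17 · 4 · 19 · 13 = 16796.
Merge one congruence at a time:
  Start: x ≡ 3 (mod 17).
  Combine with x ≡ 0 (mod 4); new modulus lcm = 68.
    Write x = 3 + 17·t and substitute into x ≡ 0 (mod 4): 17·t ≡ 0 − 3 = -3 (mod 4).
    Reduce coefficients mod 4: 1·t ≡ 1 (mod 4).
    So t ≡ 1 (mod 4).
    Then x = 3 + 17·1 = 20, valid modulo lcm(17, 4) = 68: x ≡ 20 (mod 68).
  Combine with x ≡ 2 (mod 19); new modulus lcm = 1292.
    Write x = 20 + 68·t and substitute into x ≡ 2 (mod 19): 68·t ≡ 2 − 20 = -18 (mod 19).
    Reduce coefficients mod 19: 11·t ≡ 1 (mod 19).
    The inverse of 11 mod 19 is 7 (since 11·7 = 77 = 4·19 + 1), so t ≡ 7·1 = 7 ≡ 7 (mod 19).
    Then x = 20 + 68·7 = 496, valid modulo lcm(68, 19) = 1292: x ≡ 496 (mod 1292).
  Combine with x ≡ 5 (mod 13); new modulus lcm = 16796.
    Write x = 496 + 1292·t and substitute into x ≡ 5 (mod 13): 1292·t ≡ 5 − 496 = -491 (mod 13).
    Reduce coefficients mod 13: 5·t ≡ 3 (mod 13).
    The inverse of 5 mod 13 is 8 (since 5·8 = 40 = 3·13 + 1), so t ≡ 8·3 = 24 ≡ 11 (mod 13).
    Then x = 496 + 1292·11 = 14708, valid modulo lcm(1292, 13) = 16796: x ≡ 14708 (mod 16796).
Verify against each original: 14708 mod 17 = 3, 14708 mod 4 = 0, 14708 mod 19 = 2, 14708 mod 13 = 5.

x ≡ 14708 (mod 16796).


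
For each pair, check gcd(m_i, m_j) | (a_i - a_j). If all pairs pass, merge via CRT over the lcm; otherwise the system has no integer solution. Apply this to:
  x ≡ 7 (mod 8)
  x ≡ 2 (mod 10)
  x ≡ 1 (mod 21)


Moduli 8, 10, 21 are not pairwise coprime, so CRT works modulo lcm(m_i) when all pairwise compatibility conditions hold.
Pairwise compatibility: gcd(m_i, m_j) must divide a_i - a_j for every pair.
Merge one congruence at a time:
  Start: x ≡ 7 (mod 8).
  Combine with x ≡ 2 (mod 10): gcd(8, 10) = 2, and 2 - 7 = -5 is NOT divisible by 2.
    ⇒ system is inconsistent (no integer solution).

No solution (the system is inconsistent).


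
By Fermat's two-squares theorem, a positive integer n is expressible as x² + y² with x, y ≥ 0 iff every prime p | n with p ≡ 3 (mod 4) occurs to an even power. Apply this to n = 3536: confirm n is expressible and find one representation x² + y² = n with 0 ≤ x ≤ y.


Step 1: Factor n = 3536 = 2^4 · 13 · 17.
Step 2: Check the mod-4 condition on each prime factor: 2 = 2 (special); 13 ≡ 1 (mod 4), exponent 1; 17 ≡ 1 (mod 4), exponent 1.
All primes ≡ 3 (mod 4) appear to even exponent (or don't appear), so by the two-squares theorem n IS expressible as a sum of two squares.
Step 3: Build a representation. Group n = k² · m with k = 4 and m = 13 · 17 = 221 (a product of primes ≡ 1 (mod 4)); a representation of m scales to one of n via (k·x)² + (k·y)² = k²(x² + y²). Each prime p ≡ 1 (mod 4) is itself a sum of two squares; find a² by testing p − a² for a perfect square:
  13: 13 − 1² = 12, 13 − 2² = 9 = 3² ⇒ 13 = 2² + 3².
  17: 17 − 1² = 16 = 4² ⇒ 17 = 1² + 4².
  Combine using the Brahmagupta–Fibonacci identity (a² + b²)(c² + d²) = (ac − bd)² + (ad + bc)² = (ac + bd)² + (ad − bc)²:
  13 · 17 = 221: from (2² + 3²)(1² + 4²), take (2·1 − 3·4, 2·4 + 3·1) = (2 − 12, 8 + 3) = (-10, 11); dropping signs (only squares matter) gives (10, 11); check 10² + 11² = 100 + 121 = 221 ✓.
  Scale by k = 4: (4·10, 4·11) = (40, 44).
Step 4: Order so x ≤ y and verify: 40² + 44² = 1600 + 1936 = 3536 = n. ✓

n = 3536 = 40² + 44² (one valid representation with x ≤ y).


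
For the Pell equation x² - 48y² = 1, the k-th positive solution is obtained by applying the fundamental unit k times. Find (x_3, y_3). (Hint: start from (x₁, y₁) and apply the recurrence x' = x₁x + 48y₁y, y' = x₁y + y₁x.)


Step 1: Find the fundamental solution (x₁, y₁) of x² - 48y² = 1.
  Expand √48 as a continued fraction. a₀ = ⌊√48⌋ = 6; iterate m_{k+1} = d_k·a_k − m_k, d_{k+1} = (48 − m_{k+1}²)/d_k, a_{k+1} = ⌊(a₀ + m_{k+1})/d_{k+1}⌋ (starting m₀ = 0, d₀ = 1), with convergents p_k = a_k·p_{k-1} + p_{k-2}, q_k = a_k·q_{k-1} + q_{k-2} (p₋₁ = 1, q₋₁ = 0):
  k = 0: a₀ = 6; p₀/q₀ = 6/1; p₀² − 48·q₀² = 36 − 48 = -12.
  k = 1: m = 6, d = 12, a = ⌊(6 + 6)/12⌋ = 1; p/q = (1·6 + 1)/(1·1 + 0) = 7/1; p² − 48·q² = 49 − 48 = 1.
  The first convergent with p² − 48·q² = 1 gives the fundamental solution (x₁, y₁) = (7, 1).
Step 2: Apply the recurrence (x_{n+1}, y_{n+1}) = (x₁x_n + 48y₁y_n, x₁y_n + y₁x_n) repeatedly.
  From (x_1, y_1) = (7, 1): x_2 = 7·7 + 48·1·1 = 97; y_2 = 7·1 + 1·7 = 14.
  From (x_2, y_2) = (97, 14): x_3 = 7·97 + 48·1·14 = 1351; y_3 = 7·14 + 1·97 = 195.
Step 3: Verify x_3² - 48·y_3² = 1825201 - 1825200 = 1 (should be 1). ✓

(x_1, y_1) = (7, 1); (x_3, y_3) = (1351, 195).


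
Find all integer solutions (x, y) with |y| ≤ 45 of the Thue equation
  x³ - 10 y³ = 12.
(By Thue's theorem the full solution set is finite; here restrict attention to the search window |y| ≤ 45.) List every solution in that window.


The equation is x³ - 10y³ = 12. For fixed y, x³ = 10·y³ + 12, so a solution requires the RHS to be a perfect cube.
Strategy: iterate y from -45 to 45, compute RHS = 10·y³ + 12, and check whether it is a (positive or negative) perfect cube.
Check small values of y:
  y = 0: RHS = 12 is not a perfect cube.
  y = 1: RHS = 22 is not a perfect cube.
  y = -1: RHS = 2 is not a perfect cube.
  y = 2: RHS = 92 is not a perfect cube.
  y = -2: RHS = -68 is not a perfect cube.
  y = 3: RHS = 282 is not a perfect cube.
  y = -3: RHS = -258 is not a perfect cube.
Continuing the search up to |y| = 45 finds no solutions either.
No (x, y) in the scanned range satisfies the equation.

No integer solutions with |y| ≤ 45.


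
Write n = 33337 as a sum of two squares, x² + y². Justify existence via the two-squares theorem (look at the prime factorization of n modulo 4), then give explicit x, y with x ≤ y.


Step 1: Factor n = 33337 = 17 · 37 · 53.
Step 2: Check the mod-4 condition on each prime factor: 17 ≡ 1 (mod 4), exponent 1; 37 ≡ 1 (mod 4), exponent 1; 53 ≡ 1 (mod 4), exponent 1.
All primes ≡ 3 (mod 4) appear to even exponent (or don't appear), so by the two-squares theorem n IS expressible as a sum of two squares.
Step 3: Build a representation. Here n = 17 · 37 · 53 is a product of primes ≡ 1 (mod 4). Each prime p ≡ 1 (mod 4) is itself a sum of two squares; find a² by testing p − a² for a perfect square:
  17: 17 − 1² = 16 = 4² ⇒ 17 = 1² + 4².
  37: 37 − 1² = 36 = 6² ⇒ 37 = 1² + 6².
  53: 53 − 1² = 52, 53 − 2² = 49 = 7² ⇒ 53 = 2² + 7².
  Combine using the Brahmagupta–Fibonacci identity (a² + b²)(c² + d²) = (ac − bd)² + (ad + bc)² = (ac + bd)² + (ad − bc)²:
  17 · 37 = 629: from (1² + 4²)(1² + 6²), take (1·1 − 4·6, 1·6 + 4·1) = (1 − 24, 6 + 4) = (-23, 10); dropping signs (only squares matter) gives (23, 10); check 23² + 10² = 529 + 100 = 629 ✓.
  629 · 53 = 33337: from (23² + 10²)(2² + 7²), take (23·2 − 10·7, 23·7 + 10·2) = (46 − 70, 161 + 20) = (-24, 181); dropping signs (only squares matter) gives (24, 181); check 24² + 181² = 576 + 32761 = 33337 ✓.
Step 4: Order so x ≤ y and verify: 24² + 181² = 576 + 32761 = 33337 = n. ✓

n = 33337 = 24² + 181² (one valid representation with x ≤ y).


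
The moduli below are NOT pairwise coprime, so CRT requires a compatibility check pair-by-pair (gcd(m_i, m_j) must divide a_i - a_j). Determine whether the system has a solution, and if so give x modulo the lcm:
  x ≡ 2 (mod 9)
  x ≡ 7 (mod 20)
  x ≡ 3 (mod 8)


Moduli 9, 20, 8 are not pairwise coprime, so CRT works modulo lcm(m_i) when all pairwise compatibility conditions hold.
Pairwise compatibility: gcd(m_i, m_j) must divide a_i - a_j for every pair.
Merge one congruence at a time:
  Start: x ≡ 2 (mod 9).
  Combine with x ≡ 7 (mod 20): gcd(9, 20) = 1; 7 - 2 = 5, which IS divisible by 1, so compatible.
    Write x = 2 + 9·t and substitute into x ≡ 7 (mod 20): 9·t ≡ 7 − 2 = 5 (mod 20).
    The inverse of 9 mod 20 is 9 (since 9·9 = 81 = 4·20 + 1), so t ≡ 9·5 = 45 ≡ 5 (mod 20).
    Then x = 2 + 9·5 = 47, valid modulo lcm(9, 20) = 180: x ≡ 47 (mod 180).
  Combine with x ≡ 3 (mod 8): gcd(180, 8) = 4; 3 - 47 = -44, which IS divisible by 4, so compatible.
    Write x = 47 + 180·t and substitute into x ≡ 3 (mod 8): 180·t ≡ 3 − 47 = -44 (mod 8).
    Divide the congruence (and modulus) by g = 4: 45·t ≡ -11 (mod 2).
    Reduce coefficients mod 2: 1·t ≡ 1 (mod 2).
    So t ≡ 1 (mod 2).
    Then x = 47 + 180·1 = 227, valid modulo lcm(180, 8) = 360: x ≡ 227 (mod 360).
Verify: 227 mod 9 = 2, 227 mod 20 = 7, 227 mod 8 = 3.

x ≡ 227 (mod 360).


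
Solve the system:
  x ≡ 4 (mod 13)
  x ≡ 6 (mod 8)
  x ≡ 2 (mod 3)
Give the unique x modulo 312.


Moduli 13, 8, 3 are pairwise coprime; by CRT there is a unique solution modulo M = 13 · 8 · 3 = 312.
Solve pairwise, accumulating the modulus:
  Start with x ≡ 4 (mod 13).
  Combine with x ≡ 6 (mod 8): since gcd(13, 8) = 1, we get a unique residue mod 104.
    Write x = 4 + 13·t and substitute into x ≡ 6 (mod 8): 13·t ≡ 6 − 4 = 2 (mod 8).
    Reduce coefficients mod 8: 5·t ≡ 2 (mod 8).
    The inverse of 5 mod 8 is 5 (since 5·5 = 25 = 3·8 + 1), so t ≡ 5·2 = 10 ≡ 2 (mod 8).
    Then x = 4 + 13·2 = 30, valid modulo lcm(13, 8) = 104: x ≡ 30 (mod 104).
  Combine with x ≡ 2 (mod 3): since gcd(104, 3) = 1, we get a unique residue mod 312.
    Write x = 30 + 104·t and substitute into x ≡ 2 (mod 3): 104·t ≡ 2 − 30 = -28 (mod 3).
    Reduce coefficients mod 3: 2·t ≡ 2 (mod 3).
    The inverse of 2 mod 3 is 2 (since 2·2 = 4 = 1·3 + 1), so t ≡ 2·2 = 4 ≡ 1 (mod 3).
    Then x = 30 + 104·1 = 134, valid modulo lcm(104, 3) = 312: x ≡ 134 (mod 312).
Verify: 134 mod 13 = 4 ✓, 134 mod 8 = 6 ✓, 134 mod 3 = 2 ✓.

x ≡ 134 (mod 312).
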